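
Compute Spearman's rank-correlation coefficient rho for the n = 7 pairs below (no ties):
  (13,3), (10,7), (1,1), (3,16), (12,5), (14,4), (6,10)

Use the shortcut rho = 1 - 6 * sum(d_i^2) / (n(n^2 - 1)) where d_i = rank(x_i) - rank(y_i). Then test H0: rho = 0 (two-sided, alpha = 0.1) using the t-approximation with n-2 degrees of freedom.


Step 1: Rank x and y separately (midranks; no ties here).
rank(x): 13->6, 10->4, 1->1, 3->2, 12->5, 14->7, 6->3
rank(y): 3->2, 7->5, 1->1, 16->7, 5->4, 4->3, 10->6
Step 2: d_i = R_x(i) - R_y(i); compute d_i^2.
  (6-2)^2=16, (4-5)^2=1, (1-1)^2=0, (2-7)^2=25, (5-4)^2=1, (7-3)^2=16, (3-6)^2=9
sum(d^2) = 68.
Step 3: rho = 1 - 6*68 / (7*(7^2 - 1)) = 1 - 408/336 = -0.214286.
Step 4: Under H0, t = rho * sqrt((n-2)/(1-rho^2)) = -0.4906 ~ t(5).
Step 5: Two-sided p-value from the t-distribution with 5 df = 0.644512.
Step 6: alpha = 0.1. fail to reject H0.

rho = -0.2143, p = 0.644512, fail to reject H0 at alpha = 0.1.


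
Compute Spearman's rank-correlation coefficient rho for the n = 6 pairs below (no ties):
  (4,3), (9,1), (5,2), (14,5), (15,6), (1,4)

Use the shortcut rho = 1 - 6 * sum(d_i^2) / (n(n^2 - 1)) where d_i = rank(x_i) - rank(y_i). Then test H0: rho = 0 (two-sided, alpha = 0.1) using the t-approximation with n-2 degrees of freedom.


Step 1: Rank x and y separately (midranks; no ties here).
rank(x): 4->2, 9->4, 5->3, 14->5, 15->6, 1->1
rank(y): 3->3, 1->1, 2->2, 5->5, 6->6, 4->4
Step 2: d_i = R_x(i) - R_y(i); compute d_i^2.
  (2-3)^2=1, (4-1)^2=9, (3-2)^2=1, (5-5)^2=0, (6-6)^2=0, (1-4)^2=9
sum(d^2) = 20.
Step 3: rho = 1 - 6*20 / (6*(6^2 - 1)) = 1 - 120/210 = 0.428571.
Step 4: Under H0, t = rho * sqrt((n-2)/(1-rho^2)) = 0.9487 ~ t(4).
Step 5: Two-sided p-value from the t-distribution with 4 df = 0.396501.
Step 6: alpha = 0.1. fail to reject H0.

rho = 0.4286, p = 0.396501, fail to reject H0 at alpha = 0.1.


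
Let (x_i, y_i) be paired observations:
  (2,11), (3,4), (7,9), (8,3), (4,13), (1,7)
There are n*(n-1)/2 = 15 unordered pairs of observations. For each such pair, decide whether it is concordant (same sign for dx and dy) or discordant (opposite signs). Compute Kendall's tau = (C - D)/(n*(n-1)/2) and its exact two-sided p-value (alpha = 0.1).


Step 1: Enumerate the 15 unordered pairs (i,j) with i<j and classify each by sign(x_j-x_i) * sign(y_j-y_i).
  (1,2):dx=+1,dy=-7->D; (1,3):dx=+5,dy=-2->D; (1,4):dx=+6,dy=-8->D; (1,5):dx=+2,dy=+2->C
  (1,6):dx=-1,dy=-4->C; (2,3):dx=+4,dy=+5->C; (2,4):dx=+5,dy=-1->D; (2,5):dx=+1,dy=+9->C
  (2,6):dx=-2,dy=+3->D; (3,4):dx=+1,dy=-6->D; (3,5):dx=-3,dy=+4->D; (3,6):dx=-6,dy=-2->C
  (4,5):dx=-4,dy=+10->D; (4,6):dx=-7,dy=+4->D; (5,6):dx=-3,dy=-6->C
Step 2: C = 6, D = 9, total pairs = 15.
Step 3: tau = (C - D)/(n(n-1)/2) = (6 - 9)/15 = -0.200000.
Step 4: Exact two-sided p-value (enumerate n! = 720 permutations of y under H0): p = 0.719444.
Step 5: alpha = 0.1. fail to reject H0.

tau_b = -0.2000 (C=6, D=9), p = 0.719444, fail to reject H0.


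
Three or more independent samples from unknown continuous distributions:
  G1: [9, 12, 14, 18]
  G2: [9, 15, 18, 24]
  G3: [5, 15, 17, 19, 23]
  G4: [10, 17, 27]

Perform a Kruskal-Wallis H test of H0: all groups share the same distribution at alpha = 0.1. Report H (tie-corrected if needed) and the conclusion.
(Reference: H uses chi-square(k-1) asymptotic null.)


Step 1: Combine all N = 16 observations and assign midranks.
sorted (value, group, rank): (5,G3,1), (9,G1,2.5), (9,G2,2.5), (10,G4,4), (12,G1,5), (14,G1,6), (15,G2,7.5), (15,G3,7.5), (17,G3,9.5), (17,G4,9.5), (18,G1,11.5), (18,G2,11.5), (19,G3,13), (23,G3,14), (24,G2,15), (27,G4,16)
Step 2: Sum ranks within each group.
R_1 = 25 (n_1 = 4)
R_2 = 36.5 (n_2 = 4)
R_3 = 45 (n_3 = 5)
R_4 = 29.5 (n_4 = 3)
Step 3: H = 12/(N(N+1)) * sum(R_i^2/n_i) - 3(N+1)
     = 12/(16*17) * (25^2/4 + 36.5^2/4 + 45^2/5 + 29.5^2/3) - 3*17
     = 0.044118 * 1184.4 - 51
     = 1.252757.
Step 4: Ties present; correction factor C = 1 - 24/(16^3 - 16) = 0.994118. Corrected H = 1.252757 / 0.994118 = 1.260170.
Step 5: Under H0, H ~ chi^2(3); p-value = 0.738612.
Step 6: alpha = 0.1. fail to reject H0.

H = 1.2602, df = 3, p = 0.738612, fail to reject H0.


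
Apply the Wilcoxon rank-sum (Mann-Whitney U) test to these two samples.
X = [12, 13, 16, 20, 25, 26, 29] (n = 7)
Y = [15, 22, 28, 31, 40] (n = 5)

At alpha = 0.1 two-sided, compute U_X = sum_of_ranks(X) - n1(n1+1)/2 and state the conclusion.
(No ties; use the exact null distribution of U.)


Step 1: Combine and sort all 12 observations; assign midranks.
sorted (value, group): (12,X), (13,X), (15,Y), (16,X), (20,X), (22,Y), (25,X), (26,X), (28,Y), (29,X), (31,Y), (40,Y)
ranks: 12->1, 13->2, 15->3, 16->4, 20->5, 22->6, 25->7, 26->8, 28->9, 29->10, 31->11, 40->12
Step 2: Rank sum for X: R1 = 1 + 2 + 4 + 5 + 7 + 8 + 10 = 37.
Step 3: U_X = R1 - n1(n1+1)/2 = 37 - 7*8/2 = 37 - 28 = 9.
       U_Y = n1*n2 - U_X = 35 - 9 = 26.
Step 4: No ties, so the exact null distribution of U (based on enumerating the C(12,7) = 792 equally likely rank assignments) gives the two-sided p-value.
Step 5: p-value = 0.202020; compare to alpha = 0.1. fail to reject H0.

U_X = 9, p = 0.202020, fail to reject H0 at alpha = 0.1.


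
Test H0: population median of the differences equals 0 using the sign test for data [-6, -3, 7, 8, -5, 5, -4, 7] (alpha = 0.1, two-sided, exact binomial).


Step 1: Discard zero differences. Original n = 8; n_eff = number of nonzero differences = 8.
Nonzero differences (with sign): -6, -3, +7, +8, -5, +5, -4, +7
Step 2: Count signs: positive = 4, negative = 4.
Step 3: Under H0: P(positive) = 0.5, so the number of positives S ~ Bin(8, 0.5).
Step 4: Two-sided exact p-value = sum of Bin(8,0.5) probabilities at or below the observed probability = 1.000000.
Step 5: alpha = 0.1. fail to reject H0.

n_eff = 8, pos = 4, neg = 4, p = 1.000000, fail to reject H0.


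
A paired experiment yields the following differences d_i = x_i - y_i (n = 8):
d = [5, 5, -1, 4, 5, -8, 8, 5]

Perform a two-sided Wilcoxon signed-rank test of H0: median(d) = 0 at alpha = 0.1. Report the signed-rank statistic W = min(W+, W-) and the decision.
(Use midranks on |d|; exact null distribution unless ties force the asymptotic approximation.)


Step 1: Drop any zero differences (none here) and take |d_i|.
|d| = [5, 5, 1, 4, 5, 8, 8, 5]
Step 2: Midrank |d_i| (ties get averaged ranks).
ranks: |5|->4.5, |5|->4.5, |1|->1, |4|->2, |5|->4.5, |8|->7.5, |8|->7.5, |5|->4.5
Step 3: Attach original signs; sum ranks with positive sign and with negative sign.
W+ = 4.5 + 4.5 + 2 + 4.5 + 7.5 + 4.5 = 27.5
W- = 1 + 7.5 = 8.5
(Check: W+ + W- = 36 should equal n(n+1)/2 = 36.)
Step 4: Test statistic W = min(W+, W-) = 8.5.
Step 5: Ties in |d|, so use the tie-corrected normal approximation.
        E[W] = n(n+1)/4 = 8*9/4 = 18.
        Tie groups: |d|=5 (t=4), |d|=8 (t=2); sum(t^3 - t) = 66.
        Var[W] = n(n+1)(2n+1)/24 - sum(t^3-t)/48 = 1224/24 - 66/48 = 49.625.
        z = (W - E[W]) / sqrt(Var[W]) = (8.5 - 18) / 7.0445 = -1.3486.
        Two-sided p = 2*Phi(z) = 0.177475.
Step 6: alpha = 0.1. fail to reject H0.

W+ = 27.5, W- = 8.5, W = min = 8.5, p = 0.177475, fail to reject H0.


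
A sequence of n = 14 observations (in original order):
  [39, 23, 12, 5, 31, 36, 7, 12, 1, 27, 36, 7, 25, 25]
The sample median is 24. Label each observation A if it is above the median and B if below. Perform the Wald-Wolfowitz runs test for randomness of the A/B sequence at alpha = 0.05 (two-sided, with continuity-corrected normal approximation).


Step 1: Compute median = 24; label A = above, B = below.
Labels in order: ABBBAABBBAABAA  (n_A = 7, n_B = 7)
Step 2: Count runs R = 7.
Step 3: Under H0 (random ordering), E[R] = 2*n_A*n_B/(n_A+n_B) + 1 = 2*7*7/14 + 1 = 8.0000.
        Var[R] = 2*n_A*n_B*(2*n_A*n_B - n_A - n_B) / ((n_A+n_B)^2 * (n_A+n_B-1)) = 8232/2548 = 3.2308.
        SD[R] = 1.7974.
Step 4: Continuity-corrected z = (R + 0.5 - E[R]) / SD[R] = (7 + 0.5 - 8.0000) / 1.7974 = -0.2782.
Step 5: Two-sided p-value via normal approximation = 2*(1 - Phi(|z|)) = 0.780879.
Step 6: alpha = 0.05. fail to reject H0.

R = 7, z = -0.2782, p = 0.780879, fail to reject H0.


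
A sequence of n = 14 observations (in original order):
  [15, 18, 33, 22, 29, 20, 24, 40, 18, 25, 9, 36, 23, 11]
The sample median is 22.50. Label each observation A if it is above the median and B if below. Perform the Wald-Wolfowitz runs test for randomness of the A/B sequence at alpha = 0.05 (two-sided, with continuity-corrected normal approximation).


Step 1: Compute median = 22.50; label A = above, B = below.
Labels in order: BBABABAABABAAB  (n_A = 7, n_B = 7)
Step 2: Count runs R = 11.
Step 3: Under H0 (random ordering), E[R] = 2*n_A*n_B/(n_A+n_B) + 1 = 2*7*7/14 + 1 = 8.0000.
        Var[R] = 2*n_A*n_B*(2*n_A*n_B - n_A - n_B) / ((n_A+n_B)^2 * (n_A+n_B-1)) = 8232/2548 = 3.2308.
        SD[R] = 1.7974.
Step 4: Continuity-corrected z = (R - 0.5 - E[R]) / SD[R] = (11 - 0.5 - 8.0000) / 1.7974 = 1.3909.
Step 5: Two-sided p-value via normal approximation = 2*(1 - Phi(|z|)) = 0.164264.
Step 6: alpha = 0.05. fail to reject H0.

R = 11, z = 1.3909, p = 0.164264, fail to reject H0.


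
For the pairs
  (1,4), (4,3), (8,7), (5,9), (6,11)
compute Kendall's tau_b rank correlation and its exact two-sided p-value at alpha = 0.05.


Step 1: Enumerate the 10 unordered pairs (i,j) with i<j and classify each by sign(x_j-x_i) * sign(y_j-y_i).
  (1,2):dx=+3,dy=-1->D; (1,3):dx=+7,dy=+3->C; (1,4):dx=+4,dy=+5->C; (1,5):dx=+5,dy=+7->C
  (2,3):dx=+4,dy=+4->C; (2,4):dx=+1,dy=+6->C; (2,5):dx=+2,dy=+8->C; (3,4):dx=-3,dy=+2->D
  (3,5):dx=-2,dy=+4->D; (4,5):dx=+1,dy=+2->C
Step 2: C = 7, D = 3, total pairs = 10.
Step 3: tau = (C - D)/(n(n-1)/2) = (7 - 3)/10 = 0.400000.
Step 4: Exact two-sided p-value (enumerate n! = 120 permutations of y under H0): p = 0.483333.
Step 5: alpha = 0.05. fail to reject H0.

tau_b = 0.4000 (C=7, D=3), p = 0.483333, fail to reject H0.


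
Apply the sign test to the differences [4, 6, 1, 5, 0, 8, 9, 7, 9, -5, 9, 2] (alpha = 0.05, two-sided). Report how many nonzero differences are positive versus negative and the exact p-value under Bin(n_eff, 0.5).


Step 1: Discard zero differences. Original n = 12; n_eff = number of nonzero differences = 11.
Nonzero differences (with sign): +4, +6, +1, +5, +8, +9, +7, +9, -5, +9, +2
Step 2: Count signs: positive = 10, negative = 1.
Step 3: Under H0: P(positive) = 0.5, so the number of positives S ~ Bin(11, 0.5).
Step 4: Two-sided exact p-value = sum of Bin(11,0.5) probabilities at or below the observed probability = 0.011719.
Step 5: alpha = 0.05. reject H0.

n_eff = 11, pos = 10, neg = 1, p = 0.011719, reject H0.


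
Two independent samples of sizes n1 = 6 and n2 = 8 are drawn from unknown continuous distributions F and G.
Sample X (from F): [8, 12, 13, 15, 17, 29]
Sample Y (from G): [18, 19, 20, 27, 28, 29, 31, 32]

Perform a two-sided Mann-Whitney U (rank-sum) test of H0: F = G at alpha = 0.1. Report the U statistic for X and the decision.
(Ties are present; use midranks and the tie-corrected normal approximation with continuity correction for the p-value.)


Step 1: Combine and sort all 14 observations; assign midranks.
sorted (value, group): (8,X), (12,X), (13,X), (15,X), (17,X), (18,Y), (19,Y), (20,Y), (27,Y), (28,Y), (29,X), (29,Y), (31,Y), (32,Y)
ranks: 8->1, 12->2, 13->3, 15->4, 17->5, 18->6, 19->7, 20->8, 27->9, 28->10, 29->11.5, 29->11.5, 31->13, 32->14
Step 2: Rank sum for X: R1 = 1 + 2 + 3 + 4 + 5 + 11.5 = 26.5.
Step 3: U_X = R1 - n1(n1+1)/2 = 26.5 - 6*7/2 = 26.5 - 21 = 5.5.
       U_Y = n1*n2 - U_X = 48 - 5.5 = 42.5.
Step 4: Ties are present, so use the tie-corrected normal approximation (with continuity correction) for the p-value.
Step 5: p-value = 0.020000; compare to alpha = 0.1. reject H0.

U_X = 5.5, p = 0.020000, reject H0 at alpha = 0.1.


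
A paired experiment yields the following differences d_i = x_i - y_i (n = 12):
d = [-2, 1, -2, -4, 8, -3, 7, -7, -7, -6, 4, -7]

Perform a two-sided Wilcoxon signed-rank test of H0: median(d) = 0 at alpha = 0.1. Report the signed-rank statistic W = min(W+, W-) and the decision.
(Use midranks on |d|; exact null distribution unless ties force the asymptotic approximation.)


Step 1: Drop any zero differences (none here) and take |d_i|.
|d| = [2, 1, 2, 4, 8, 3, 7, 7, 7, 6, 4, 7]
Step 2: Midrank |d_i| (ties get averaged ranks).
ranks: |2|->2.5, |1|->1, |2|->2.5, |4|->5.5, |8|->12, |3|->4, |7|->9.5, |7|->9.5, |7|->9.5, |6|->7, |4|->5.5, |7|->9.5
Step 3: Attach original signs; sum ranks with positive sign and with negative sign.
W+ = 1 + 12 + 9.5 + 5.5 = 28
W- = 2.5 + 2.5 + 5.5 + 4 + 9.5 + 9.5 + 7 + 9.5 = 50
(Check: W+ + W- = 78 should equal n(n+1)/2 = 78.)
Step 4: Test statistic W = min(W+, W-) = 28.
Step 5: Ties in |d|, so use the tie-corrected normal approximation.
        E[W] = n(n+1)/4 = 12*13/4 = 39.
        Tie groups: |d|=2 (t=2), |d|=4 (t=2), |d|=7 (t=4); sum(t^3 - t) = 72.
        Var[W] = n(n+1)(2n+1)/24 - sum(t^3-t)/48 = 3900/24 - 72/48 = 161.
        z = (W - E[W]) / sqrt(Var[W]) = (28 - 39) / 12.6886 = -0.8669.
        Two-sided p = 2*Phi(z) = 0.385985.
Step 6: alpha = 0.1. fail to reject H0.

W+ = 28, W- = 50, W = min = 28, p = 0.385985, fail to reject H0.


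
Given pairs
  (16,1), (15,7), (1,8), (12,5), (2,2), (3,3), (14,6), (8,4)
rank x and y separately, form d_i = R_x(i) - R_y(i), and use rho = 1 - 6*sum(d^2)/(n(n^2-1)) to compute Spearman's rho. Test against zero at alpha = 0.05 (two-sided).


Step 1: Rank x and y separately (midranks; no ties here).
rank(x): 16->8, 15->7, 1->1, 12->5, 2->2, 3->3, 14->6, 8->4
rank(y): 1->1, 7->7, 8->8, 5->5, 2->2, 3->3, 6->6, 4->4
Step 2: d_i = R_x(i) - R_y(i); compute d_i^2.
  (8-1)^2=49, (7-7)^2=0, (1-8)^2=49, (5-5)^2=0, (2-2)^2=0, (3-3)^2=0, (6-6)^2=0, (4-4)^2=0
sum(d^2) = 98.
Step 3: rho = 1 - 6*98 / (8*(8^2 - 1)) = 1 - 588/504 = -0.166667.
Step 4: Under H0, t = rho * sqrt((n-2)/(1-rho^2)) = -0.4140 ~ t(6).
Step 5: Two-sided p-value from the t-distribution with 6 df = 0.693239.
Step 6: alpha = 0.05. fail to reject H0.

rho = -0.1667, p = 0.693239, fail to reject H0 at alpha = 0.05.


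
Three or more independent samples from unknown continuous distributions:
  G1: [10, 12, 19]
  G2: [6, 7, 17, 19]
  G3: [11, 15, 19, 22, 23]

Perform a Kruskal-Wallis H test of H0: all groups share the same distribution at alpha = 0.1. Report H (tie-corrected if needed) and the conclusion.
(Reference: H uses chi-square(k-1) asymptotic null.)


Step 1: Combine all N = 12 observations and assign midranks.
sorted (value, group, rank): (6,G2,1), (7,G2,2), (10,G1,3), (11,G3,4), (12,G1,5), (15,G3,6), (17,G2,7), (19,G1,9), (19,G2,9), (19,G3,9), (22,G3,11), (23,G3,12)
Step 2: Sum ranks within each group.
R_1 = 17 (n_1 = 3)
R_2 = 19 (n_2 = 4)
R_3 = 42 (n_3 = 5)
Step 3: H = 12/(N(N+1)) * sum(R_i^2/n_i) - 3(N+1)
     = 12/(12*13) * (17^2/3 + 19^2/4 + 42^2/5) - 3*13
     = 0.076923 * 539.383 - 39
     = 2.491026.
Step 4: Ties present; correction factor C = 1 - 24/(12^3 - 12) = 0.986014. Corrected H = 2.491026 / 0.986014 = 2.526359.
Step 5: Under H0, H ~ chi^2(2); p-value = 0.282754.
Step 6: alpha = 0.1. fail to reject H0.

H = 2.5264, df = 2, p = 0.282754, fail to reject H0.


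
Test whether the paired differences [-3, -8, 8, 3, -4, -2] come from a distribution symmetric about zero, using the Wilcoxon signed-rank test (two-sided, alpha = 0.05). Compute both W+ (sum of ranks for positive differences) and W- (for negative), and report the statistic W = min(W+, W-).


Step 1: Drop any zero differences (none here) and take |d_i|.
|d| = [3, 8, 8, 3, 4, 2]
Step 2: Midrank |d_i| (ties get averaged ranks).
ranks: |3|->2.5, |8|->5.5, |8|->5.5, |3|->2.5, |4|->4, |2|->1
Step 3: Attach original signs; sum ranks with positive sign and with negative sign.
W+ = 5.5 + 2.5 = 8
W- = 2.5 + 5.5 + 4 + 1 = 13
(Check: W+ + W- = 21 should equal n(n+1)/2 = 21.)
Step 4: Test statistic W = min(W+, W-) = 8.
Step 5: Ties in |d|, so use the tie-corrected normal approximation.
        E[W] = n(n+1)/4 = 6*7/4 = 10.5.
        Tie groups: |d|=3 (t=2), |d|=8 (t=2); sum(t^3 - t) = 12.
        Var[W] = n(n+1)(2n+1)/24 - sum(t^3-t)/48 = 546/24 - 12/48 = 22.5.
        z = (W - E[W]) / sqrt(Var[W]) = (8 - 10.5) / 4.7434 = -0.5270.
        Two-sided p = 2*Phi(z) = 0.598161.
Step 6: alpha = 0.05. fail to reject H0.

W+ = 8, W- = 13, W = min = 8, p = 0.598161, fail to reject H0.


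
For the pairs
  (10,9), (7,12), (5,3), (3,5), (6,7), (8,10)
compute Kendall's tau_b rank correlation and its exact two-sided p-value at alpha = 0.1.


Step 1: Enumerate the 15 unordered pairs (i,j) with i<j and classify each by sign(x_j-x_i) * sign(y_j-y_i).
  (1,2):dx=-3,dy=+3->D; (1,3):dx=-5,dy=-6->C; (1,4):dx=-7,dy=-4->C; (1,5):dx=-4,dy=-2->C
  (1,6):dx=-2,dy=+1->D; (2,3):dx=-2,dy=-9->C; (2,4):dx=-4,dy=-7->C; (2,5):dx=-1,dy=-5->C
  (2,6):dx=+1,dy=-2->D; (3,4):dx=-2,dy=+2->D; (3,5):dx=+1,dy=+4->C; (3,6):dx=+3,dy=+7->C
  (4,5):dx=+3,dy=+2->C; (4,6):dx=+5,dy=+5->C; (5,6):dx=+2,dy=+3->C
Step 2: C = 11, D = 4, total pairs = 15.
Step 3: tau = (C - D)/(n(n-1)/2) = (11 - 4)/15 = 0.466667.
Step 4: Exact two-sided p-value (enumerate n! = 720 permutations of y under H0): p = 0.272222.
Step 5: alpha = 0.1. fail to reject H0.

tau_b = 0.4667 (C=11, D=4), p = 0.272222, fail to reject H0.


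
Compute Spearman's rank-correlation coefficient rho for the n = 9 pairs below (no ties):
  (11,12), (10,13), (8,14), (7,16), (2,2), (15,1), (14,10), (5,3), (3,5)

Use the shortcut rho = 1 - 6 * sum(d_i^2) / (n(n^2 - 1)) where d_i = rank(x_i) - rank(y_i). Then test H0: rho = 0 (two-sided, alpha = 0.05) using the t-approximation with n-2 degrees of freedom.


Step 1: Rank x and y separately (midranks; no ties here).
rank(x): 11->7, 10->6, 8->5, 7->4, 2->1, 15->9, 14->8, 5->3, 3->2
rank(y): 12->6, 13->7, 14->8, 16->9, 2->2, 1->1, 10->5, 3->3, 5->4
Step 2: d_i = R_x(i) - R_y(i); compute d_i^2.
  (7-6)^2=1, (6-7)^2=1, (5-8)^2=9, (4-9)^2=25, (1-2)^2=1, (9-1)^2=64, (8-5)^2=9, (3-3)^2=0, (2-4)^2=4
sum(d^2) = 114.
Step 3: rho = 1 - 6*114 / (9*(9^2 - 1)) = 1 - 684/720 = 0.050000.
Step 4: Under H0, t = rho * sqrt((n-2)/(1-rho^2)) = 0.1325 ~ t(7).
Step 5: Two-sided p-value from the t-distribution with 7 df = 0.898353.
Step 6: alpha = 0.05. fail to reject H0.

rho = 0.0500, p = 0.898353, fail to reject H0 at alpha = 0.05.


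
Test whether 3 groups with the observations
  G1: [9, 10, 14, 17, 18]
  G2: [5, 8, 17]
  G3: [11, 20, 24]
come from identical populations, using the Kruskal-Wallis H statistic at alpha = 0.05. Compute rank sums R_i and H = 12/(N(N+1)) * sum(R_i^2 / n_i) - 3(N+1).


Step 1: Combine all N = 11 observations and assign midranks.
sorted (value, group, rank): (5,G2,1), (8,G2,2), (9,G1,3), (10,G1,4), (11,G3,5), (14,G1,6), (17,G1,7.5), (17,G2,7.5), (18,G1,9), (20,G3,10), (24,G3,11)
Step 2: Sum ranks within each group.
R_1 = 29.5 (n_1 = 5)
R_2 = 10.5 (n_2 = 3)
R_3 = 26 (n_3 = 3)
Step 3: H = 12/(N(N+1)) * sum(R_i^2/n_i) - 3(N+1)
     = 12/(11*12) * (29.5^2/5 + 10.5^2/3 + 26^2/3) - 3*12
     = 0.090909 * 436.133 - 36
     = 3.648485.
Step 4: Ties present; correction factor C = 1 - 6/(11^3 - 11) = 0.995455. Corrected H = 3.648485 / 0.995455 = 3.665145.
Step 5: Under H0, H ~ chi^2(2); p-value = 0.160001.
Step 6: alpha = 0.05. fail to reject H0.

H = 3.6651, df = 2, p = 0.160001, fail to reject H0.


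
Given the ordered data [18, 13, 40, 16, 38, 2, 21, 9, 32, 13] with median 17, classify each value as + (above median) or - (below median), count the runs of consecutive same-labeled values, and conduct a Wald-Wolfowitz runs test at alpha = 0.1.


Step 1: Compute median = 17; label A = above, B = below.
Labels in order: ABABABABAB  (n_A = 5, n_B = 5)
Step 2: Count runs R = 10.
Step 3: Under H0 (random ordering), E[R] = 2*n_A*n_B/(n_A+n_B) + 1 = 2*5*5/10 + 1 = 6.0000.
        Var[R] = 2*n_A*n_B*(2*n_A*n_B - n_A - n_B) / ((n_A+n_B)^2 * (n_A+n_B-1)) = 2000/900 = 2.2222.
        SD[R] = 1.4907.
Step 4: Continuity-corrected z = (R - 0.5 - E[R]) / SD[R] = (10 - 0.5 - 6.0000) / 1.4907 = 2.3479.
Step 5: Two-sided p-value via normal approximation = 2*(1 - Phi(|z|)) = 0.018881.
Step 6: alpha = 0.1. reject H0.

R = 10, z = 2.3479, p = 0.018881, reject H0.


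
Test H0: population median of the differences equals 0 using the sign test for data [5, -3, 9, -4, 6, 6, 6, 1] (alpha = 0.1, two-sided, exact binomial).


Step 1: Discard zero differences. Original n = 8; n_eff = number of nonzero differences = 8.
Nonzero differences (with sign): +5, -3, +9, -4, +6, +6, +6, +1
Step 2: Count signs: positive = 6, negative = 2.
Step 3: Under H0: P(positive) = 0.5, so the number of positives S ~ Bin(8, 0.5).
Step 4: Two-sided exact p-value = sum of Bin(8,0.5) probabilities at or below the observed probability = 0.289062.
Step 5: alpha = 0.1. fail to reject H0.

n_eff = 8, pos = 6, neg = 2, p = 0.289062, fail to reject H0.


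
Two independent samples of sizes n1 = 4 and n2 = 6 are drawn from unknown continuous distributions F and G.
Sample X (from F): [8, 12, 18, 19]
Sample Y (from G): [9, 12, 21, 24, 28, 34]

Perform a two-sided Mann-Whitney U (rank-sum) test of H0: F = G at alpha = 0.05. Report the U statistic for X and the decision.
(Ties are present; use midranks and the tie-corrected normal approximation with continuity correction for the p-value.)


Step 1: Combine and sort all 10 observations; assign midranks.
sorted (value, group): (8,X), (9,Y), (12,X), (12,Y), (18,X), (19,X), (21,Y), (24,Y), (28,Y), (34,Y)
ranks: 8->1, 9->2, 12->3.5, 12->3.5, 18->5, 19->6, 21->7, 24->8, 28->9, 34->10
Step 2: Rank sum for X: R1 = 1 + 3.5 + 5 + 6 = 15.5.
Step 3: U_X = R1 - n1(n1+1)/2 = 15.5 - 4*5/2 = 15.5 - 10 = 5.5.
       U_Y = n1*n2 - U_X = 24 - 5.5 = 18.5.
Step 4: Ties are present, so use the tie-corrected normal approximation (with continuity correction) for the p-value.
Step 5: p-value = 0.199458; compare to alpha = 0.05. fail to reject H0.

U_X = 5.5, p = 0.199458, fail to reject H0 at alpha = 0.05.


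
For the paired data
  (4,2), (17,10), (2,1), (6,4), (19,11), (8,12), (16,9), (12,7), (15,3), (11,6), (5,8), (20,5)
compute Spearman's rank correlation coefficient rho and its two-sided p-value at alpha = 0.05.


Step 1: Rank x and y separately (midranks; no ties here).
rank(x): 4->2, 17->10, 2->1, 6->4, 19->11, 8->5, 16->9, 12->7, 15->8, 11->6, 5->3, 20->12
rank(y): 2->2, 10->10, 1->1, 4->4, 11->11, 12->12, 9->9, 7->7, 3->3, 6->6, 8->8, 5->5
Step 2: d_i = R_x(i) - R_y(i); compute d_i^2.
  (2-2)^2=0, (10-10)^2=0, (1-1)^2=0, (4-4)^2=0, (11-11)^2=0, (5-12)^2=49, (9-9)^2=0, (7-7)^2=0, (8-3)^2=25, (6-6)^2=0, (3-8)^2=25, (12-5)^2=49
sum(d^2) = 148.
Step 3: rho = 1 - 6*148 / (12*(12^2 - 1)) = 1 - 888/1716 = 0.482517.
Step 4: Under H0, t = rho * sqrt((n-2)/(1-rho^2)) = 1.7421 ~ t(10).
Step 5: Two-sided p-value from the t-distribution with 10 df = 0.112109.
Step 6: alpha = 0.05. fail to reject H0.

rho = 0.4825, p = 0.112109, fail to reject H0 at alpha = 0.05.


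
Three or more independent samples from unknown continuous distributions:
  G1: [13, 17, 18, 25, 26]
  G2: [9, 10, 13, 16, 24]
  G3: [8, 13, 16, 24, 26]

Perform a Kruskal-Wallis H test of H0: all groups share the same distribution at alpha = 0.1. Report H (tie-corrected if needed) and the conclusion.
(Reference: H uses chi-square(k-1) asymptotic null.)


Step 1: Combine all N = 15 observations and assign midranks.
sorted (value, group, rank): (8,G3,1), (9,G2,2), (10,G2,3), (13,G1,5), (13,G2,5), (13,G3,5), (16,G2,7.5), (16,G3,7.5), (17,G1,9), (18,G1,10), (24,G2,11.5), (24,G3,11.5), (25,G1,13), (26,G1,14.5), (26,G3,14.5)
Step 2: Sum ranks within each group.
R_1 = 51.5 (n_1 = 5)
R_2 = 29 (n_2 = 5)
R_3 = 39.5 (n_3 = 5)
Step 3: H = 12/(N(N+1)) * sum(R_i^2/n_i) - 3(N+1)
     = 12/(15*16) * (51.5^2/5 + 29^2/5 + 39.5^2/5) - 3*16
     = 0.050000 * 1010.7 - 48
     = 2.535000.
Step 4: Ties present; correction factor C = 1 - 42/(15^3 - 15) = 0.987500. Corrected H = 2.535000 / 0.987500 = 2.567089.
Step 5: Under H0, H ~ chi^2(2); p-value = 0.277054.
Step 6: alpha = 0.1. fail to reject H0.

H = 2.5671, df = 2, p = 0.277054, fail to reject H0.


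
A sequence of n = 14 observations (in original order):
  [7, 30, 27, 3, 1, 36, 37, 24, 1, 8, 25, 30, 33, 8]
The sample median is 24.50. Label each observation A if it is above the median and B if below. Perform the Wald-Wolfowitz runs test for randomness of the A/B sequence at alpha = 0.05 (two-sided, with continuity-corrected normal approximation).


Step 1: Compute median = 24.50; label A = above, B = below.
Labels in order: BAABBAABBBAAAB  (n_A = 7, n_B = 7)
Step 2: Count runs R = 7.
Step 3: Under H0 (random ordering), E[R] = 2*n_A*n_B/(n_A+n_B) + 1 = 2*7*7/14 + 1 = 8.0000.
        Var[R] = 2*n_A*n_B*(2*n_A*n_B - n_A - n_B) / ((n_A+n_B)^2 * (n_A+n_B-1)) = 8232/2548 = 3.2308.
        SD[R] = 1.7974.
Step 4: Continuity-corrected z = (R + 0.5 - E[R]) / SD[R] = (7 + 0.5 - 8.0000) / 1.7974 = -0.2782.
Step 5: Two-sided p-value via normal approximation = 2*(1 - Phi(|z|)) = 0.780879.
Step 6: alpha = 0.05. fail to reject H0.

R = 7, z = -0.2782, p = 0.780879, fail to reject H0.


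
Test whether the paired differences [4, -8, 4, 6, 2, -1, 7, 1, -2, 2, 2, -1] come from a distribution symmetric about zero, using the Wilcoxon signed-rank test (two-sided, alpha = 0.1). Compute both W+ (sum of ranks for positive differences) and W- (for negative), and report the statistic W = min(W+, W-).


Step 1: Drop any zero differences (none here) and take |d_i|.
|d| = [4, 8, 4, 6, 2, 1, 7, 1, 2, 2, 2, 1]
Step 2: Midrank |d_i| (ties get averaged ranks).
ranks: |4|->8.5, |8|->12, |4|->8.5, |6|->10, |2|->5.5, |1|->2, |7|->11, |1|->2, |2|->5.5, |2|->5.5, |2|->5.5, |1|->2
Step 3: Attach original signs; sum ranks with positive sign and with negative sign.
W+ = 8.5 + 8.5 + 10 + 5.5 + 11 + 2 + 5.5 + 5.5 = 56.5
W- = 12 + 2 + 5.5 + 2 = 21.5
(Check: W+ + W- = 78 should equal n(n+1)/2 = 78.)
Step 4: Test statistic W = min(W+, W-) = 21.5.
Step 5: Ties in |d|, so use the tie-corrected normal approximation.
        E[W] = n(n+1)/4 = 12*13/4 = 39.
        Tie groups: |d|=1 (t=3), |d|=2 (t=4), |d|=4 (t=2); sum(t^3 - t) = 90.
        Var[W] = n(n+1)(2n+1)/24 - sum(t^3-t)/48 = 3900/24 - 90/48 = 160.625.
        z = (W - E[W]) / sqrt(Var[W]) = (21.5 - 39) / 12.6738 = -1.3808.
        Two-sided p = 2*Phi(z) = 0.167340.
Step 6: alpha = 0.1. fail to reject H0.

W+ = 56.5, W- = 21.5, W = min = 21.5, p = 0.167340, fail to reject H0.


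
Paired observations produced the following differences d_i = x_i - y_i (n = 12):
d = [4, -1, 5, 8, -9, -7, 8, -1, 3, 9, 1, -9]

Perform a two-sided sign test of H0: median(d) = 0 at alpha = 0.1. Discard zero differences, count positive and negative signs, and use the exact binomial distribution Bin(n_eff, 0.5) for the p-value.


Step 1: Discard zero differences. Original n = 12; n_eff = number of nonzero differences = 12.
Nonzero differences (with sign): +4, -1, +5, +8, -9, -7, +8, -1, +3, +9, +1, -9
Step 2: Count signs: positive = 7, negative = 5.
Step 3: Under H0: P(positive) = 0.5, so the number of positives S ~ Bin(12, 0.5).
Step 4: Two-sided exact p-value = sum of Bin(12,0.5) probabilities at or below the observed probability = 0.774414.
Step 5: alpha = 0.1. fail to reject H0.

n_eff = 12, pos = 7, neg = 5, p = 0.774414, fail to reject H0.


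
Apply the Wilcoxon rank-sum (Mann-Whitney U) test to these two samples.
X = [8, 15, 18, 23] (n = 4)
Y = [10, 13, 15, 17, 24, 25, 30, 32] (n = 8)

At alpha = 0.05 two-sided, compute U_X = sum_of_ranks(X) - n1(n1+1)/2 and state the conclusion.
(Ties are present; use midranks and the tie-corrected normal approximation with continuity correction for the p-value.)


Step 1: Combine and sort all 12 observations; assign midranks.
sorted (value, group): (8,X), (10,Y), (13,Y), (15,X), (15,Y), (17,Y), (18,X), (23,X), (24,Y), (25,Y), (30,Y), (32,Y)
ranks: 8->1, 10->2, 13->3, 15->4.5, 15->4.5, 17->6, 18->7, 23->8, 24->9, 25->10, 30->11, 32->12
Step 2: Rank sum for X: R1 = 1 + 4.5 + 7 + 8 = 20.5.
Step 3: U_X = R1 - n1(n1+1)/2 = 20.5 - 4*5/2 = 20.5 - 10 = 10.5.
       U_Y = n1*n2 - U_X = 32 - 10.5 = 21.5.
Step 4: Ties are present, so use the tie-corrected normal approximation (with continuity correction) for the p-value.
Step 5: p-value = 0.394938; compare to alpha = 0.05. fail to reject H0.

U_X = 10.5, p = 0.394938, fail to reject H0 at alpha = 0.05.


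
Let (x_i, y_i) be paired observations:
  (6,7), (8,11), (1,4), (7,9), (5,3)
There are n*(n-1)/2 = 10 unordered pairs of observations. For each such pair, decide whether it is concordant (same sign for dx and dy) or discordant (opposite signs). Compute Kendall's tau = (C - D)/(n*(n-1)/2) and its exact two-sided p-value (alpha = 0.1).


Step 1: Enumerate the 10 unordered pairs (i,j) with i<j and classify each by sign(x_j-x_i) * sign(y_j-y_i).
  (1,2):dx=+2,dy=+4->C; (1,3):dx=-5,dy=-3->C; (1,4):dx=+1,dy=+2->C; (1,5):dx=-1,dy=-4->C
  (2,3):dx=-7,dy=-7->C; (2,4):dx=-1,dy=-2->C; (2,5):dx=-3,dy=-8->C; (3,4):dx=+6,dy=+5->C
  (3,5):dx=+4,dy=-1->D; (4,5):dx=-2,dy=-6->C
Step 2: C = 9, D = 1, total pairs = 10.
Step 3: tau = (C - D)/(n(n-1)/2) = (9 - 1)/10 = 0.800000.
Step 4: Exact two-sided p-value (enumerate n! = 120 permutations of y under H0): p = 0.083333.
Step 5: alpha = 0.1. reject H0.

tau_b = 0.8000 (C=9, D=1), p = 0.083333, reject H0.


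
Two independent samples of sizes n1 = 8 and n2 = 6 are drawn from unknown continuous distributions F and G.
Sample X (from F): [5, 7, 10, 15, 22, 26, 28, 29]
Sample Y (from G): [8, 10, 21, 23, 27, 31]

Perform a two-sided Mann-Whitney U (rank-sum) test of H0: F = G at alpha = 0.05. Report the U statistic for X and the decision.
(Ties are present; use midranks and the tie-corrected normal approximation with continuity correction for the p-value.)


Step 1: Combine and sort all 14 observations; assign midranks.
sorted (value, group): (5,X), (7,X), (8,Y), (10,X), (10,Y), (15,X), (21,Y), (22,X), (23,Y), (26,X), (27,Y), (28,X), (29,X), (31,Y)
ranks: 5->1, 7->2, 8->3, 10->4.5, 10->4.5, 15->6, 21->7, 22->8, 23->9, 26->10, 27->11, 28->12, 29->13, 31->14
Step 2: Rank sum for X: R1 = 1 + 2 + 4.5 + 6 + 8 + 10 + 12 + 13 = 56.5.
Step 3: U_X = R1 - n1(n1+1)/2 = 56.5 - 8*9/2 = 56.5 - 36 = 20.5.
       U_Y = n1*n2 - U_X = 48 - 20.5 = 27.5.
Step 4: Ties are present, so use the tie-corrected normal approximation (with continuity correction) for the p-value.
Step 5: p-value = 0.698220; compare to alpha = 0.05. fail to reject H0.

U_X = 20.5, p = 0.698220, fail to reject H0 at alpha = 0.05.


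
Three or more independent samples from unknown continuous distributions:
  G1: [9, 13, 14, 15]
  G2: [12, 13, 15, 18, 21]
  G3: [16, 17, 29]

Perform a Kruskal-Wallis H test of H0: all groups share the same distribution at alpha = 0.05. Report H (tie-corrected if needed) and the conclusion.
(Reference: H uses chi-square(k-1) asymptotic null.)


Step 1: Combine all N = 12 observations and assign midranks.
sorted (value, group, rank): (9,G1,1), (12,G2,2), (13,G1,3.5), (13,G2,3.5), (14,G1,5), (15,G1,6.5), (15,G2,6.5), (16,G3,8), (17,G3,9), (18,G2,10), (21,G2,11), (29,G3,12)
Step 2: Sum ranks within each group.
R_1 = 16 (n_1 = 4)
R_2 = 33 (n_2 = 5)
R_3 = 29 (n_3 = 3)
Step 3: H = 12/(N(N+1)) * sum(R_i^2/n_i) - 3(N+1)
     = 12/(12*13) * (16^2/4 + 33^2/5 + 29^2/3) - 3*13
     = 0.076923 * 562.133 - 39
     = 4.241026.
Step 4: Ties present; correction factor C = 1 - 12/(12^3 - 12) = 0.993007. Corrected H = 4.241026 / 0.993007 = 4.270892.
Step 5: Under H0, H ~ chi^2(2); p-value = 0.118192.
Step 6: alpha = 0.05. fail to reject H0.

H = 4.2709, df = 2, p = 0.118192, fail to reject H0.


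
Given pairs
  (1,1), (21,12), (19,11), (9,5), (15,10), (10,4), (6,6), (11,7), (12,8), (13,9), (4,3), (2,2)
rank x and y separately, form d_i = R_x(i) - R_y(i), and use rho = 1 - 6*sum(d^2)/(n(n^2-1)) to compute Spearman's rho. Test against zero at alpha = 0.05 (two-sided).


Step 1: Rank x and y separately (midranks; no ties here).
rank(x): 1->1, 21->12, 19->11, 9->5, 15->10, 10->6, 6->4, 11->7, 12->8, 13->9, 4->3, 2->2
rank(y): 1->1, 12->12, 11->11, 5->5, 10->10, 4->4, 6->6, 7->7, 8->8, 9->9, 3->3, 2->2
Step 2: d_i = R_x(i) - R_y(i); compute d_i^2.
  (1-1)^2=0, (12-12)^2=0, (11-11)^2=0, (5-5)^2=0, (10-10)^2=0, (6-4)^2=4, (4-6)^2=4, (7-7)^2=0, (8-8)^2=0, (9-9)^2=0, (3-3)^2=0, (2-2)^2=0
sum(d^2) = 8.
Step 3: rho = 1 - 6*8 / (12*(12^2 - 1)) = 1 - 48/1716 = 0.972028.
Step 4: Under H0, t = rho * sqrt((n-2)/(1-rho^2)) = 13.0876 ~ t(10).
Step 5: Two-sided p-value from the t-distribution with 10 df = 0.000000.
Step 6: alpha = 0.05. reject H0.

rho = 0.9720, p = 0.000000, reject H0 at alpha = 0.05.


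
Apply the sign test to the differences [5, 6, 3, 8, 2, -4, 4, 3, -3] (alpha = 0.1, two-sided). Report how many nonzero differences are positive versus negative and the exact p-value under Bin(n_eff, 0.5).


Step 1: Discard zero differences. Original n = 9; n_eff = number of nonzero differences = 9.
Nonzero differences (with sign): +5, +6, +3, +8, +2, -4, +4, +3, -3
Step 2: Count signs: positive = 7, negative = 2.
Step 3: Under H0: P(positive) = 0.5, so the number of positives S ~ Bin(9, 0.5).
Step 4: Two-sided exact p-value = sum of Bin(9,0.5) probabilities at or below the observed probability = 0.179688.
Step 5: alpha = 0.1. fail to reject H0.

n_eff = 9, pos = 7, neg = 2, p = 0.179688, fail to reject H0.


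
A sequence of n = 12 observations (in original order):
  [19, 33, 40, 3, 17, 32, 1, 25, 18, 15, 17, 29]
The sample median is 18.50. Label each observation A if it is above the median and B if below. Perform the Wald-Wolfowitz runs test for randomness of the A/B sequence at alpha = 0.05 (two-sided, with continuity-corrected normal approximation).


Step 1: Compute median = 18.50; label A = above, B = below.
Labels in order: AAABBABABBBA  (n_A = 6, n_B = 6)
Step 2: Count runs R = 7.
Step 3: Under H0 (random ordering), E[R] = 2*n_A*n_B/(n_A+n_B) + 1 = 2*6*6/12 + 1 = 7.0000.
        Var[R] = 2*n_A*n_B*(2*n_A*n_B - n_A - n_B) / ((n_A+n_B)^2 * (n_A+n_B-1)) = 4320/1584 = 2.7273.
        SD[R] = 1.6514.
Step 4: R = E[R], so z = 0 with no continuity correction.
Step 5: Two-sided p-value via normal approximation = 2*(1 - Phi(|z|)) = 1.000000.
Step 6: alpha = 0.05. fail to reject H0.

R = 7, z = 0.0000, p = 1.000000, fail to reject H0.


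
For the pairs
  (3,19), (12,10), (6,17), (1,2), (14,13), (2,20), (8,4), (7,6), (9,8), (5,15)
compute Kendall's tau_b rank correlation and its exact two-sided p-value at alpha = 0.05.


Step 1: Enumerate the 45 unordered pairs (i,j) with i<j and classify each by sign(x_j-x_i) * sign(y_j-y_i).
  (1,2):dx=+9,dy=-9->D; (1,3):dx=+3,dy=-2->D; (1,4):dx=-2,dy=-17->C; (1,5):dx=+11,dy=-6->D
  (1,6):dx=-1,dy=+1->D; (1,7):dx=+5,dy=-15->D; (1,8):dx=+4,dy=-13->D; (1,9):dx=+6,dy=-11->D
  (1,10):dx=+2,dy=-4->D; (2,3):dx=-6,dy=+7->D; (2,4):dx=-11,dy=-8->C; (2,5):dx=+2,dy=+3->C
  (2,6):dx=-10,dy=+10->D; (2,7):dx=-4,dy=-6->C; (2,8):dx=-5,dy=-4->C; (2,9):dx=-3,dy=-2->C
  (2,10):dx=-7,dy=+5->D; (3,4):dx=-5,dy=-15->C; (3,5):dx=+8,dy=-4->D; (3,6):dx=-4,dy=+3->D
  (3,7):dx=+2,dy=-13->D; (3,8):dx=+1,dy=-11->D; (3,9):dx=+3,dy=-9->D; (3,10):dx=-1,dy=-2->C
  (4,5):dx=+13,dy=+11->C; (4,6):dx=+1,dy=+18->C; (4,7):dx=+7,dy=+2->C; (4,8):dx=+6,dy=+4->C
  (4,9):dx=+8,dy=+6->C; (4,10):dx=+4,dy=+13->C; (5,6):dx=-12,dy=+7->D; (5,7):dx=-6,dy=-9->C
  (5,8):dx=-7,dy=-7->C; (5,9):dx=-5,dy=-5->C; (5,10):dx=-9,dy=+2->D; (6,7):dx=+6,dy=-16->D
  (6,8):dx=+5,dy=-14->D; (6,9):dx=+7,dy=-12->D; (6,10):dx=+3,dy=-5->D; (7,8):dx=-1,dy=+2->D
  (7,9):dx=+1,dy=+4->C; (7,10):dx=-3,dy=+11->D; (8,9):dx=+2,dy=+2->C; (8,10):dx=-2,dy=+9->D
  (9,10):dx=-4,dy=+7->D
Step 2: C = 19, D = 26, total pairs = 45.
Step 3: tau = (C - D)/(n(n-1)/2) = (19 - 26)/45 = -0.155556.
Step 4: Exact two-sided p-value (enumerate n! = 3628800 permutations of y under H0): p = 0.600654.
Step 5: alpha = 0.05. fail to reject H0.

tau_b = -0.1556 (C=19, D=26), p = 0.600654, fail to reject H0.


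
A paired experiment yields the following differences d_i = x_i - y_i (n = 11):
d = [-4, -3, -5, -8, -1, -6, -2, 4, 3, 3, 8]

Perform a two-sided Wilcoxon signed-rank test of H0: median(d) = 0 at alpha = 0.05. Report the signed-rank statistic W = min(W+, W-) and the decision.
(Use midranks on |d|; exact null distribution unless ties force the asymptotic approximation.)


Step 1: Drop any zero differences (none here) and take |d_i|.
|d| = [4, 3, 5, 8, 1, 6, 2, 4, 3, 3, 8]
Step 2: Midrank |d_i| (ties get averaged ranks).
ranks: |4|->6.5, |3|->4, |5|->8, |8|->10.5, |1|->1, |6|->9, |2|->2, |4|->6.5, |3|->4, |3|->4, |8|->10.5
Step 3: Attach original signs; sum ranks with positive sign and with negative sign.
W+ = 6.5 + 4 + 4 + 10.5 = 25
W- = 6.5 + 4 + 8 + 10.5 + 1 + 9 + 2 = 41
(Check: W+ + W- = 66 should equal n(n+1)/2 = 66.)
Step 4: Test statistic W = min(W+, W-) = 25.
Step 5: Ties in |d|, so use the tie-corrected normal approximation.
        E[W] = n(n+1)/4 = 11*12/4 = 33.
        Tie groups: |d|=3 (t=3), |d|=4 (t=2), |d|=8 (t=2); sum(t^3 - t) = 36.
        Var[W] = n(n+1)(2n+1)/24 - sum(t^3-t)/48 = 3036/24 - 36/48 = 125.75.
        z = (W - E[W]) / sqrt(Var[W]) = (25 - 33) / 11.2138 = -0.7134.
        Two-sided p = 2*Phi(z) = 0.475595.
Step 6: alpha = 0.05. fail to reject H0.

W+ = 25, W- = 41, W = min = 25, p = 0.475595, fail to reject H0.


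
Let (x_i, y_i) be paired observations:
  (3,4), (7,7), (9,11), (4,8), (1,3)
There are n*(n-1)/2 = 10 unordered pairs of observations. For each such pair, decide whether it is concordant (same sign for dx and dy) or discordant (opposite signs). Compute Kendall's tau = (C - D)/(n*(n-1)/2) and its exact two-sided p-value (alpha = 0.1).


Step 1: Enumerate the 10 unordered pairs (i,j) with i<j and classify each by sign(x_j-x_i) * sign(y_j-y_i).
  (1,2):dx=+4,dy=+3->C; (1,3):dx=+6,dy=+7->C; (1,4):dx=+1,dy=+4->C; (1,5):dx=-2,dy=-1->C
  (2,3):dx=+2,dy=+4->C; (2,4):dx=-3,dy=+1->D; (2,5):dx=-6,dy=-4->C; (3,4):dx=-5,dy=-3->C
  (3,5):dx=-8,dy=-8->C; (4,5):dx=-3,dy=-5->C
Step 2: C = 9, D = 1, total pairs = 10.
Step 3: tau = (C - D)/(n(n-1)/2) = (9 - 1)/10 = 0.800000.
Step 4: Exact two-sided p-value (enumerate n! = 120 permutations of y under H0): p = 0.083333.
Step 5: alpha = 0.1. reject H0.

tau_b = 0.8000 (C=9, D=1), p = 0.083333, reject H0.


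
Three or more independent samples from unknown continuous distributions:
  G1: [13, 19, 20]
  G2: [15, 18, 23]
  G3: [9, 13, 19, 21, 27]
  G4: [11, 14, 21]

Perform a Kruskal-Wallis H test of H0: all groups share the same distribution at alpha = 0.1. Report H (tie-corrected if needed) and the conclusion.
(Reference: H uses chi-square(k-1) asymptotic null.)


Step 1: Combine all N = 14 observations and assign midranks.
sorted (value, group, rank): (9,G3,1), (11,G4,2), (13,G1,3.5), (13,G3,3.5), (14,G4,5), (15,G2,6), (18,G2,7), (19,G1,8.5), (19,G3,8.5), (20,G1,10), (21,G3,11.5), (21,G4,11.5), (23,G2,13), (27,G3,14)
Step 2: Sum ranks within each group.
R_1 = 22 (n_1 = 3)
R_2 = 26 (n_2 = 3)
R_3 = 38.5 (n_3 = 5)
R_4 = 18.5 (n_4 = 3)
Step 3: H = 12/(N(N+1)) * sum(R_i^2/n_i) - 3(N+1)
     = 12/(14*15) * (22^2/3 + 26^2/3 + 38.5^2/5 + 18.5^2/3) - 3*15
     = 0.057143 * 797.2 - 45
     = 0.554286.
Step 4: Ties present; correction factor C = 1 - 18/(14^3 - 14) = 0.993407. Corrected H = 0.554286 / 0.993407 = 0.557965.
Step 5: Under H0, H ~ chi^2(3); p-value = 0.905984.
Step 6: alpha = 0.1. fail to reject H0.

H = 0.5580, df = 3, p = 0.905984, fail to reject H0.


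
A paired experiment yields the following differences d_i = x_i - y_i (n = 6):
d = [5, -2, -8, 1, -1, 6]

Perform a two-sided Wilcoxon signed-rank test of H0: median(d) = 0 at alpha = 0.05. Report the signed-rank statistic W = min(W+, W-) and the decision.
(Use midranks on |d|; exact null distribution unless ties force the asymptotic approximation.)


Step 1: Drop any zero differences (none here) and take |d_i|.
|d| = [5, 2, 8, 1, 1, 6]
Step 2: Midrank |d_i| (ties get averaged ranks).
ranks: |5|->4, |2|->3, |8|->6, |1|->1.5, |1|->1.5, |6|->5
Step 3: Attach original signs; sum ranks with positive sign and with negative sign.
W+ = 4 + 1.5 + 5 = 10.5
W- = 3 + 6 + 1.5 = 10.5
(Check: W+ + W- = 21 should equal n(n+1)/2 = 21.)
Step 4: Test statistic W = min(W+, W-) = 10.5.
Step 5: Ties in |d|, so use the tie-corrected normal approximation.
        E[W] = n(n+1)/4 = 6*7/4 = 10.5.
        Tie groups: |d|=1 (t=2); sum(t^3 - t) = 6.
        Var[W] = n(n+1)(2n+1)/24 - sum(t^3-t)/48 = 546/24 - 6/48 = 22.625.
        z = (W - E[W]) / sqrt(Var[W]) = (10.5 - 10.5) / 4.7566 = 0.0000.
        Two-sided p = 2*Phi(z) = 1.000000.
Step 6: alpha = 0.05. fail to reject H0.

W+ = 10.5, W- = 10.5, W = min = 10.5, p = 1.000000, fail to reject H0.
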